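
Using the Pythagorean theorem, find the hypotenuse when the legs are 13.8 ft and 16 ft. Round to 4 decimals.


Shape: right triangle
Legs a = 13.8 ft, b = 16 ft
Formula: c = sqrt(a^2 + b^2)
a^2 = 190.44, b^2 = 256
a^2 + b^2 = 446.44
c = sqrt(446.44)
c = 21.1291
21.1291 ft


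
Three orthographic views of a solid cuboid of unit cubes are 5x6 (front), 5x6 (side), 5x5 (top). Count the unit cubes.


Orthographic views of a solid rectangular block:
Front view 5 x 6 -> length = 5, height = 6
Side view 5 x 6 -> width = 5, height = 6 (consistent)
Top view 5 x 5 -> confirms length = 5, width = 5
The block is 5 x 5 x 6.
Total unit cubes = 5 * 5 * 6 = 150
150 unit cubes


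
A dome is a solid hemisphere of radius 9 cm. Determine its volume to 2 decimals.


Shape: hemisphere (half of a sphere)
Radius r = 9 cm
Formula: V = (1/2) * (4/3) * pi * r^3 = (2/3) * pi * r^3
r^3 = 729
(2/3) * 729 = 486
V = 486 * pi
V = 1526.81
1526.81 cm^3


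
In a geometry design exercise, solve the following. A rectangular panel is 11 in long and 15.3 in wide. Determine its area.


Shape: rectangle
Length l = 11 in, Width w = 15.3 in
Formula: A = l * w
A = 11 * 15.3
A = 168.3
168.3 in^2


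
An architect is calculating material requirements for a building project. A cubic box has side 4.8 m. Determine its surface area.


Shape: cube
Side s = 4.8 m
A cube has 6 square faces.
Formula: SA = 6 * s^2
s^2 = 23.04
SA = 6 * 23.04
SA = 138.24
138.24 m^2


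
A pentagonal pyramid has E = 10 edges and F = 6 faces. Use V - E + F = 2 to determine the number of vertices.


Polyhedron: pentagonal pyramid
Euler's formula for convex polyhedra: V - E + F = 2
Given: E = 10 edges and F = 6 faces
Solve for V:
V = 2 + E - F = 2 + 10 - 6 = 6
6 vertices


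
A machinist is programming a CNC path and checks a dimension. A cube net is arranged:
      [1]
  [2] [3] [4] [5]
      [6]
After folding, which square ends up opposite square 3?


Net: cross layout. Take square 3 as the base (bottom).
Fold the four squares in the horizontal row up around 3: 2 -> left, 4 -> right, 5 wraps to the top.
Fold 1 and 6 up from 3: 1 -> back, 6 -> front.
Opposite pairs are therefore: (1, 6), (2, 4), (3, 5).
Face 3 is opposite face 5.
face 5


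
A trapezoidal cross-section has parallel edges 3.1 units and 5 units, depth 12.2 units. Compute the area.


Shape: trapezoid
Parallel sides a = 3.1 units, b = 5 units; Height h = 12.2 units
Formula: A = (a + b) * h / 2
a + b = 3.1 + 5 = 8.1
A = 8.1 * 12.2 / 2
A = 98.82 / 2
A = 49.41
49.41 units^2


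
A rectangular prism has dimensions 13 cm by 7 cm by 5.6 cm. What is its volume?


Shape: rectangular prism
l = 13 cm, w = 7 cm, h = 5.6 cm
Formula: V = l * w * h
V = 13 * 7 * 5.6
V = 91 * 5.6
V = 509.6
509.6 cm^3


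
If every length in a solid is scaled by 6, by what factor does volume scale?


Linear scale factor k = 6
Rule: under a linear scaling by k, volumes scale by k^3.
k^3 = 6 * 6 * 6
k^3 = 36 * 6
k^3 = 216
Volume scales by a factor of 216.
216 (dimensionless)


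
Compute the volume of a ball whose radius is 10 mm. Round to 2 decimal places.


Shape: sphere
Radius r = 10 mm
Formula: V = (4/3) * pi * r^3
r^3 = 1000
(4/3) * 1000 = 1333.333333
V = 1333.333333 * pi
V = 4188.79
4188.79 mm^3


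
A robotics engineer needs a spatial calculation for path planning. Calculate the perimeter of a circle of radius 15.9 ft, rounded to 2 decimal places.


Shape: circle
Radius r = 15.9 ft
Formula: C = 2 * pi * r
C = 2 * pi * 15.9
C = 31.8 * pi
C = 99.9
99.9 ft


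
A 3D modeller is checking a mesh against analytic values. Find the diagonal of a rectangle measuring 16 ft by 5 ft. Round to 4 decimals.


Shape: rectangle (diagonal via Pythagoras)
Sides: 16 ft and 5 ft
Formula: d = sqrt(l^2 + w^2)
l^2 = 256, w^2 = 25
l^2 + w^2 = 281
d = sqrt(281)
d = 16.7631
16.7631 ft


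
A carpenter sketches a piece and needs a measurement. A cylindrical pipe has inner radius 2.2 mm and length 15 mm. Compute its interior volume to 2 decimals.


Shape: cylinder
Radius r = 2.2 mm, Height h = 15 mm
Formula: V = pi * r^2 * h
r^2 = 4.84
V = pi * 4.84 * 15
V = 72.6 * pi
V = 228.08
228.08 mm^3


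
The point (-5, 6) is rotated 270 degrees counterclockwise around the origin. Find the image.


Transformation: rotation about the origin
Original point: (-5, 6)
Rule for 270 deg counterclockwise: (x, y) -> (y, -x)
Apply: (-5, 6) -> (6, 5)
(6, 5)


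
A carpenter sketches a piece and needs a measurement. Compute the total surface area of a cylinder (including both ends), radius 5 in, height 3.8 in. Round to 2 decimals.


Shape: closed cylinder
Radius r = 5 in, Height h = 3.8 in
Formula: SA = 2*pi*r^2 + 2*pi*r*h = 2*pi*r*(r + h)
r + h = 8.8
2 * r * (r + h) = 2 * 5 * 8.8 = 88
SA = 88 * pi
SA = 276.46
276.46 in^2


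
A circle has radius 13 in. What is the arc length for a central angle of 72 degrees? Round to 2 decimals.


Shape: circular arc
Radius r = 13 in, Angle = 72 degrees
Formula: L = (angle/360) * 2 * pi * r
2 * pi * r = 26 * pi
L = (72/360) * 26 * pi
L = 5.2 * pi
L = 16.34
16.34 in


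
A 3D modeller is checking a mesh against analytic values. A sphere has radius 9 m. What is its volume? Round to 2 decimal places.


Shape: sphere
Radius r = 9 m
Formula: V = (4/3) * pi * r^3
r^3 = 729
(4/3) * 729 = 972
V = 972 * pi
V = 3053.63
3053.63 m^3


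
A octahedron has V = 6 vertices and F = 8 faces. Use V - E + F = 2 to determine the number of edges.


Polyhedron: octahedron
Euler's formula for convex polyhedra: V - E + F = 2
Given: V = 6 vertices and F = 8 faces
Solve for E:
E = V + F - 2 = 6 + 8 - 2 = 12
12 edges


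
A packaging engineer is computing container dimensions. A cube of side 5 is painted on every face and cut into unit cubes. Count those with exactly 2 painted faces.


Large cube: 5 x 5 x 5, cut into unit cubes.
n = 5, so n - 2 = 3
Cubes with 2 painted faces lie along the edges, excluding corners.
A cube has 12 edges; each contributes (n - 2) = 3 such cubes.
Count = 12 * 3 = 36
36 unit cubes


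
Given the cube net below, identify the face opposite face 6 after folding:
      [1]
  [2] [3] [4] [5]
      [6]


Net: cross layout. Take square 3 as the base (bottom).
Fold the four squares in the horizontal row up around 3: 2 -> left, 4 -> right, 5 wraps to the top.
Fold 1 and 6 up from 3: 1 -> back, 6 -> front.
Opposite pairs are therefore: (1, 6), (2, 4), (3, 5).
Face 6 is opposite face 1.
face 1


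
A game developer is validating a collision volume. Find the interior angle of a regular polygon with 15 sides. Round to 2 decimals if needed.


Shape: regular pentadecagon (15 sides)
Formula: interior angle = (n - 2) * 180 / n
(n - 2) = 13
(n - 2) * 180 = 2340
angle = 2340 / 15
angle = 156
156 degrees


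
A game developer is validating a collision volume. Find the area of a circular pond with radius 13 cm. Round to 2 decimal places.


Shape: circle
Radius r = 13 cm
Formula: A = pi * r^2
r^2 = 13^2 = 169
A = pi * 169
A = 530.93
530.93 cm^2


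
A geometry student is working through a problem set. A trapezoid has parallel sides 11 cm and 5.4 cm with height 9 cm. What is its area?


Shape: trapezoid
Parallel sides a = 11 cm, b = 5.4 cm; Height h = 9 cm
Formula: A = (a + b) * h / 2
a + b = 11 + 5.4 = 16.4
A = 16.4 * 9 / 2
A = 147.6 / 2
A = 73.8
73.8 cm^2


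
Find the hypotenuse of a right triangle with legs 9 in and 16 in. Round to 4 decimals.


Shape: right triangle
Legs a = 9 in, b = 16 in
Formula: c = sqrt(a^2 + b^2)
a^2 = 81, b^2 = 256
a^2 + b^2 = 337
c = sqrt(337)
c = 18.3576
18.3576 in


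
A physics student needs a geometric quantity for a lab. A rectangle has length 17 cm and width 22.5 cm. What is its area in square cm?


Shape: rectangle
Length l = 17 cm, Width w = 22.5 cm
Formula: A = l * w
A = 17 * 22.5
A = 382.5
382.5 cm^2


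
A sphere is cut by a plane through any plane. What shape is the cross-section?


Solid: sphere
Cutting plane: through any plane
Visualize the intersection of the plane with the solid's surface.
The boundary of the cut region is a circle.
circle


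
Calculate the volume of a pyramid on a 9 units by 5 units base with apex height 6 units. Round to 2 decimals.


Shape: rectangular pyramid
Base: 9 units x 5 units, Height h = 6 units
Formula: V = (1/3) * base_area * h
base_area = 9 * 5 = 45
base_area * h = 45 * 6 = 270
V = 270 / 3
V = 90
90 units^3


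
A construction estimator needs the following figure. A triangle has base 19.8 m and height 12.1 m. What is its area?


Shape: triangle
Base b = 19.8 m, Height h = 12.1 m
Formula: A = (1/2) * b * h
A = 0.5 * 19.8 * 12.1
A = 0.5 * 239.58
A = 119.79
119.79 m^2


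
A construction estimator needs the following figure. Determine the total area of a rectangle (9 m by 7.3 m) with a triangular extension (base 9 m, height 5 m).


Composite shape: rectangle + triangle
Rectangle area = 9 * 7.3 = 65.7
Triangle area = 0.5 * 9 * 5 = 22.5
Total = 65.7 + 22.5
Total = 88.2
88.2 m^2


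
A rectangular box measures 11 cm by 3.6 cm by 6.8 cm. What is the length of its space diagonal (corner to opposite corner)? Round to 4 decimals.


Shape: rectangular box (space diagonal)
l = 11 cm, w = 3.6 cm, h = 6.8 cm
Visualize: the diagonal of the base, then a right triangle with that diagonal and the height.
Formula: d = sqrt(l^2 + w^2 + h^2)
l^2 + w^2 + h^2 = 121 + 12.96 + 46.24 = 180.2
d = sqrt(180.2)
d = 13.4239
13.4239 cm


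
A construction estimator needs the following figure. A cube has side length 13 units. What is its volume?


Shape: cube
Side s = 13 units
Formula: V = s^3
V = 13 * 13 * 13
V = 169 * 13
V = 2197
2197 units^3


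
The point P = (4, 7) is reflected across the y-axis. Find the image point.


Transformation: reflection
Original point: (4, 7)
Rule for reflection over the y-axis: (x, y) -> (-x, y)
Apply: (4, 7) -> (-4, 7)
(-4, 7)


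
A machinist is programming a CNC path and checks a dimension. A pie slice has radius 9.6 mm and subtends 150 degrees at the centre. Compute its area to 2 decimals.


Shape: circular sector
Radius r = 9.6 mm, Angle = 150 degrees
Formula: A = (angle/360) * pi * r^2
r^2 = 92.16
Fraction of circle = 150/360
A = (150/360) * pi * 92.16
A = 38.4 * pi
A = 120.64
120.64 mm^2


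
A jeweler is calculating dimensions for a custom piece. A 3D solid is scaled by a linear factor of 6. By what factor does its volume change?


Linear scale factor k = 6
Rule: under a linear scaling by k, volumes scale by k^3.
k^3 = 6 * 6 * 6
k^3 = 36 * 6
k^3 = 216
Volume scales by a factor of 216.
216 (dimensionless)


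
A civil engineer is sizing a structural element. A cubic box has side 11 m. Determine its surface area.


Shape: cube
Side s = 11 m
A cube has 6 square faces.
Formula: SA = 6 * s^2
s^2 = 121
SA = 6 * 121
SA = 726
726 m^2


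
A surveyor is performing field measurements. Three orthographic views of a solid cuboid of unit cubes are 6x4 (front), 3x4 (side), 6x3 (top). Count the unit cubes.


Orthographic views of a solid rectangular block:
Front view 6 x 4 -> length = 6, height = 4
Side view 3 x 4 -> width = 3, height = 4 (consistent)
Top view 6 x 3 -> confirms length = 6, width = 3
The block is 6 x 3 x 4.
Total unit cubes = 6 * 3 * 4 = 72
72 unit cubes


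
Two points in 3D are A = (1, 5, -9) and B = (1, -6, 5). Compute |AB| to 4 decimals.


3D distance between two points
P1 = (1, 5, -9), P2 = (1, -6, 5)
Formula: d = sqrt((x2-x1)^2 + (y2-y1)^2 + (z2-z1)^2)
dx = 1 - 1 = 0
dy = -6 - 5 = -11
dz = 5 - -9 = 14
dx^2 + dy^2 + dz^2 = 0 + 121 + 196 = 317
d = sqrt(317)
d = 17.8045
17.8045 units


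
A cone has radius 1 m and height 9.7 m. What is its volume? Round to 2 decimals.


Shape: cone
Radius r = 1 m, Height h = 9.7 m
Formula: V = (1/3) * pi * r^2 * h
r^2 = 1
pi * r^2 * h = pi * 1 * 9.7 = 9.7 * pi
V = 9.7 * pi / 3
V = 10.16
10.16 m^3


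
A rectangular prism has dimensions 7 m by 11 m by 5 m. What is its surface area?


Shape: rectangular prism
l = 7 m, w = 11 m, h = 5 m
Formula: SA = 2(lw + lh + wh)
lw = 77, lh = 35, wh = 55
lw + lh + wh = 167
SA = 2 * 167
SA = 334
334 m^2


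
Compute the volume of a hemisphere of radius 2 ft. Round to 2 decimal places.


Shape: hemisphere (half of a sphere)
Radius r = 2 ft
Formula: V = (1/2) * (4/3) * pi * r^3 = (2/3) * pi * r^3
r^3 = 8
(2/3) * 8 = 5.333333
V = 5.333333 * pi
V = 16.76
16.76 ft^3


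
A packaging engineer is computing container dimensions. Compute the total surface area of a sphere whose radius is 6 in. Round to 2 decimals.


Shape: sphere
Radius r = 6 in
Formula: SA = 4 * pi * r^2
r^2 = 36
SA = 4 * pi * 36
SA = 144 * pi
SA = 452.39
452.39 in^2


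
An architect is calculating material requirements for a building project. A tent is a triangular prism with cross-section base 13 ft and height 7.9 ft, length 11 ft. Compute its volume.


Shape: triangular prism
Triangle base = 13 ft, triangle height = 7.9 ft, prism length L = 11 ft
Formula: V = (1/2 * b * h_tri) * L
Cross-section area = 0.5 * 13 * 7.9 = 51.35
V = 51.35 * 11
V = 564.85
564.85 ft^3


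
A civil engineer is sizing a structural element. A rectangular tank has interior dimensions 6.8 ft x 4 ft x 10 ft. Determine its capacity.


Shape: rectangular prism
l = 6.8 ft, w = 4 ft, h = 10 ft
Formula: V = l * w * h
V = 6.8 * 4 * 10
V = 27.2 * 10
V = 272
272 ft^3


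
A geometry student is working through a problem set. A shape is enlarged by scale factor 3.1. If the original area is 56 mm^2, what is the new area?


Linear scale factor k = 3.1
Original area = 56 mm^2
Rule: under a linear scaling by k, areas scale by k^2.
k^2 = 3.1^2 = 9.61
New area = 56 * 9.61
New area = 538.16
538.16 mm^2


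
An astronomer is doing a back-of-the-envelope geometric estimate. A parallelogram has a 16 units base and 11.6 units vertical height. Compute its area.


Shape: parallelogram
Base b = 16 units, Height h = 11.6 units
Formula: A = b * h
A = 16 * 11.6
A = 185.6
185.6 units^2


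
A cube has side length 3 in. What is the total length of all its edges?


Shape: cube
Side s = 3 in
A cube has 12 edges, all equal.
Formula: total edge length = 12 * s
Total = 12 * 3
Total = 36
36 in


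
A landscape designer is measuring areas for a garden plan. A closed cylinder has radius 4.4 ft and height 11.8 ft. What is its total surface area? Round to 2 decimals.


Shape: closed cylinder
Radius r = 4.4 ft, Height h = 11.8 ft
Formula: SA = 2*pi*r^2 + 2*pi*r*h = 2*pi*r*(r + h)
r + h = 16.2
2 * r * (r + h) = 2 * 4.4 * 16.2 = 142.56
SA = 142.56 * pi
SA = 447.87
447.87 ft^2


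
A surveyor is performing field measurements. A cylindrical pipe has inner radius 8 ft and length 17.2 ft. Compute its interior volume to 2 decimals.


Shape: cylinder
Radius r = 8 ft, Height h = 17.2 ft
Formula: V = pi * r^2 * h
r^2 = 64
V = pi * 64 * 17.2
V = 1100.8 * pi
V = 3458.27
3458.27 ft^3


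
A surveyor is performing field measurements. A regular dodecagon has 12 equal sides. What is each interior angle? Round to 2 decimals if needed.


Shape: regular dodecagon (12 sides)
Formula: interior angle = (n - 2) * 180 / n
(n - 2) = 10
(n - 2) * 180 = 1800
angle = 1800 / 12
angle = 150
150 degrees


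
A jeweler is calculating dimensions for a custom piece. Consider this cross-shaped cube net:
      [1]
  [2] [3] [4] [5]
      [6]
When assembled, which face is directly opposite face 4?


Net: cross layout. Take square 3 as the base (bottom).
Fold the four squares in the horizontal row up around 3: 2 -> left, 4 -> right, 5 wraps to the top.
Fold 1 and 6 up from 3: 1 -> back, 6 -> front.
Opposite pairs are therefore: (1, 6), (2, 4), (3, 5).
Face 4 is opposite face 2.
face 2


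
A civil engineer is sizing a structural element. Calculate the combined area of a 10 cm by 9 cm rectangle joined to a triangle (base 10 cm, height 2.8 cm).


Composite shape: rectangle + triangle
Rectangle area = 10 * 9 = 90
Triangle area = 0.5 * 10 * 2.8 = 14
Total = 90 + 14
Total = 104
104 cm^2


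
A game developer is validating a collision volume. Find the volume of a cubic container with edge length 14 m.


Shape: cube
Side s = 14 m
Formula: V = s^3
V = 14 * 14 * 14
V = 196 * 14
V = 2744
2744 m^3


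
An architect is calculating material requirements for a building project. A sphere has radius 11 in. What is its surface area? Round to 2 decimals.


Shape: sphere
Radius r = 11 in
Formula: SA = 4 * pi * r^2
r^2 = 121
SA = 4 * pi * 121
SA = 484 * pi
SA = 1520.53
1520.53 in^2


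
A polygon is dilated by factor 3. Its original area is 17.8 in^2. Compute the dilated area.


Linear scale factor k = 3
Original area = 17.8 in^2
Rule: under a linear scaling by k, areas scale by k^2.
k^2 = 3^2 = 9
New area = 17.8 * 9
New area = 160.2
160.2 in^2


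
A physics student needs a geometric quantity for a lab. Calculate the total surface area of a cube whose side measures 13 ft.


Shape: cube
Side s = 13 ft
A cube has 6 square faces.
Formula: SA = 6 * s^2
s^2 = 169
SA = 6 * 169
SA = 1014
1014 ft^2


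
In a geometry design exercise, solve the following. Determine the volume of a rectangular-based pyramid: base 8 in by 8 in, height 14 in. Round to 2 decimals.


Shape: rectangular pyramid
Base: 8 in x 8 in, Height h = 14 in
Formula: V = (1/3) * base_area * h
base_area = 8 * 8 = 64
base_area * h = 64 * 14 = 896
V = 896 / 3
V = 298.67
298.67 in^3


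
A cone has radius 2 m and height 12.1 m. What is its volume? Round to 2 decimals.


Shape: cone
Radius r = 2 m, Height h = 12.1 m
Formula: V = (1/3) * pi * r^2 * h
r^2 = 4
pi * r^2 * h = pi * 4 * 12.1 = 48.4 * pi
V = 48.4 * pi / 3
V = 50.68
50.68 m^3


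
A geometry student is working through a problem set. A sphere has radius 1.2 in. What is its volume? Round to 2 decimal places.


Shape: sphere
Radius r = 1.2 in
Formula: V = (4/3) * pi * r^3
r^3 = 1.728
(4/3) * 1.728 = 2.304
V = 2.304 * pi
V = 7.24
7.24 in^3


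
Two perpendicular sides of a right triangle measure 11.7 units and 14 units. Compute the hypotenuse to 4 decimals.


Shape: right triangle
Legs a = 11.7 units, b = 14 units
Formula: c = sqrt(a^2 + b^2)
a^2 = 136.89, b^2 = 196
a^2 + b^2 = 332.89
c = sqrt(332.89)
c = 18.2453
18.2453 units


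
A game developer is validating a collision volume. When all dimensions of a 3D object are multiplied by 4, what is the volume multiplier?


Linear scale factor k = 4
Rule: under a linear scaling by k, volumes scale by k^3.
k^3 = 4 * 4 * 4
k^3 = 16 * 4
k^3 = 64
Volume scales by a factor of 64.
64 (dimensionless)


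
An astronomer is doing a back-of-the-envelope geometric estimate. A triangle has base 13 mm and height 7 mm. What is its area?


Shape: triangle
Base b = 13 mm, Height h = 7 mm
Formula: A = (1/2) * b * h
A = 0.5 * 13 * 7
A = 0.5 * 91
A = 45.5
45.5 mm^2


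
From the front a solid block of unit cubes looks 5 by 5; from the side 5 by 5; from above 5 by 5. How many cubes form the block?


Orthographic views of a solid rectangular block:
Front view 5 x 5 -> length = 5, height = 5
Side view 5 x 5 -> width = 5, height = 5 (consistent)
Top view 5 x 5 -> confirms length = 5, width = 5
The block is 5 x 5 x 5.
Total unit cubes = 5 * 5 * 5 = 125
125 unit cubes


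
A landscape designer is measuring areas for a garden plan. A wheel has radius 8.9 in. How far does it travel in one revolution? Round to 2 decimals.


Shape: circle
Radius r = 8.9 in
Formula: C = 2 * pi * r
C = 2 * pi * 8.9
C = 17.8 * pi
C = 55.92
55.92 in


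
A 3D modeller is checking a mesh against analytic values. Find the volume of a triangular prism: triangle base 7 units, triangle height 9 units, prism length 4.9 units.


Shape: triangular prism
Triangle base = 7 units, triangle height = 9 units, prism length L = 4.9 units
Formula: V = (1/2 * b * h_tri) * L
Cross-section area = 0.5 * 7 * 9 = 31.5
V = 31.5 * 4.9
V = 154.35
154.35 units^3


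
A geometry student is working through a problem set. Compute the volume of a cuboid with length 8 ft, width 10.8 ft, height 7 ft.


Shape: rectangular prism
l = 8 ft, w = 10.8 ft, h = 7 ft
Formula: V = l * w * h
V = 8 * 10.8 * 7
V = 86.4 * 7
V = 604.8
604.8 ft^3


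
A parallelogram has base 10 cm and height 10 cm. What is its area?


Shape: parallelogram
Base b = 10 cm, Height h = 10 cm
Formula: A = b * h
A = 10 * 10
A = 100
100 cm^2


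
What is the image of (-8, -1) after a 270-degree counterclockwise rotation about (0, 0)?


Transformation: rotation about the origin
Original point: (-8, -1)
Rule for 270 deg counterclockwise: (x, y) -> (y, -x)
Apply: (-8, -1) -> (-1, 8)
(-1, 8)


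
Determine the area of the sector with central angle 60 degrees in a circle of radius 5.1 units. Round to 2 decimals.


Shape: circular sector
Radius r = 5.1 units, Angle = 60 degrees
Formula: A = (angle/360) * pi * r^2
r^2 = 26.01
Fraction of circle = 60/360
A = (60/360) * pi * 26.01
A = 4.335 * pi
A = 13.62
13.62 units^2


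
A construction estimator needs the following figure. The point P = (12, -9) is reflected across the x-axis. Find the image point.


Transformation: reflection
Original point: (12, -9)
Rule for reflection over the x-axis: (x, y) -> (x, -y)
Apply: (12, -9) -> (12, 9)
(12, 9)


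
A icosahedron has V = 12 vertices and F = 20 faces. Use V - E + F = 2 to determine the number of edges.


Polyhedron: icosahedron
Euler's formula for convex polyhedra: V - E + F = 2
Given: V = 12 vertices and F = 20 faces
Solve for E:
E = V + F - 2 = 12 + 20 - 2 = 30
30 edges


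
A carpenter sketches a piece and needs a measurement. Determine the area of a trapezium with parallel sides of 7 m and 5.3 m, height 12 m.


Shape: trapezoid
Parallel sides a = 7 m, b = 5.3 m; Height h = 12 m
Formula: A = (a + b) * h / 2
a + b = 7 + 5.3 = 12.3
A = 12.3 * 12 / 2
A = 147.6 / 2
A = 73.8
73.8 m^2


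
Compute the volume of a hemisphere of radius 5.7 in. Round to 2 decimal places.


Shape: hemisphere (half of a sphere)
Radius r = 5.7 in
Formula: V = (1/2) * (4/3) * pi * r^3 = (2/3) * pi * r^3
r^3 = 185.193
(2/3) * 185.193 = 123.462
V = 123.462 * pi
V = 387.87
387.87 in^3


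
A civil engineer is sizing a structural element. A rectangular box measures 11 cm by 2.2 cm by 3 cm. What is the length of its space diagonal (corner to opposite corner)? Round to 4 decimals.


Shape: rectangular box (space diagonal)
l = 11 cm, w = 2.2 cm, h = 3 cm
Visualize: the diagonal of the base, then a right triangle with that diagonal and the height.
Formula: d = sqrt(l^2 + w^2 + h^2)
l^2 + w^2 + h^2 = 121 + 4.84 + 9 = 134.84
d = sqrt(134.84)
d = 11.6121
11.6121 cm


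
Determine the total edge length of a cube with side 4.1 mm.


Shape: cube
Side s = 4.1 mm
A cube has 12 edges, all equal.
Formula: total edge length = 12 * s
Total = 12 * 4.1
Total = 49.2
49.2 mm


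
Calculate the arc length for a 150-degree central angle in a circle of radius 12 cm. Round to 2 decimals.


Shape: circular arc
Radius r = 12 cm, Angle = 150 degrees
Formula: L = (angle/360) * 2 * pi * r
2 * pi * r = 24 * pi
L = (150/360) * 24 * pi
L = 10 * pi
L = 31.42
31.42 cm


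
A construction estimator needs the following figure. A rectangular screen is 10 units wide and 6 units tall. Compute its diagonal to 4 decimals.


Shape: rectangle (diagonal via Pythagoras)
Sides: 10 units and 6 units
Formula: d = sqrt(l^2 + w^2)
l^2 = 100, w^2 = 36
l^2 + w^2 = 136
d = sqrt(136)
d = 11.6619
11.6619 units


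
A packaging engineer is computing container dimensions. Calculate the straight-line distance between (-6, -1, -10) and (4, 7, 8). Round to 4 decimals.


3D distance between two points
P1 = (-6, -1, -10), P2 = (4, 7, 8)
Formula: d = sqrt((x2-x1)^2 + (y2-y1)^2 + (z2-z1)^2)
dx = 4 - -6 = 10
dy = 7 - -1 = 8
dz = 8 - -10 = 18
dx^2 + dy^2 + dz^2 = 100 + 64 + 324 = 488
d = sqrt(488)
d = 22.0907
22.0907 units


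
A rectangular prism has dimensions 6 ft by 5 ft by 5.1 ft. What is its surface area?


Shape: rectangular prism
l = 6 ft, w = 5 ft, h = 5.1 ft
Formula: SA = 2(lw + lh + wh)
lw = 30, lh = 30.6, wh = 25.5
lw + lh + wh = 86.1
SA = 2 * 86.1
SA = 172.2
172.2 ft^2


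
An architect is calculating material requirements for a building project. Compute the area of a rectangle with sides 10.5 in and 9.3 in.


Shape: rectangle
Length l = 10.5 in, Width w = 9.3 in
Formula: A = l * w
A = 10.5 * 9.3
A = 97.65
97.65 in^2


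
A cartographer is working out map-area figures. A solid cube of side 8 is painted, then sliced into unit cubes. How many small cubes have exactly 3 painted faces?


Large cube: 8 x 8 x 8, cut into unit cubes.
Cubes with 3 painted faces are at the corners. A cube always has 8 corners.
Count = 8
8 unit cubes


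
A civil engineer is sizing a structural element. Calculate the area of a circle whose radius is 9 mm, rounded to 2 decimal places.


Shape: circle
Radius r = 9 mm
Formula: A = pi * r^2
r^2 = 9^2 = 81
A = pi * 81
A = 254.47
254.47 mm^2


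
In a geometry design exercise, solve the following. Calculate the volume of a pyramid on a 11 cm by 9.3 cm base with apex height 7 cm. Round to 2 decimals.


Shape: rectangular pyramid
Base: 11 cm x 9.3 cm, Height h = 7 cm
Formula: V = (1/3) * base_area * h
base_area = 11 * 9.3 = 102.3
base_area * h = 102.3 * 7 = 716.1
V = 716.1 / 3
V = 238.7
238.7 cm^3


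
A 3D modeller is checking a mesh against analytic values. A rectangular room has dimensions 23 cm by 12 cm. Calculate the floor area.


Shape: rectangle
Length l = 23 cm, Width w = 12 cm
Formula: A = l * w
A = 23 * 12
A = 276
276 cm^2


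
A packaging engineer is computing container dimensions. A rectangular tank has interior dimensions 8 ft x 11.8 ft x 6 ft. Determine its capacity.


Shape: rectangular prism
l = 8 ft, w = 11.8 ft, h = 6 ft
Formula: V = l * w * h
V = 8 * 11.8 * 6
V = 94.4 * 6
V = 566.4
566.4 ft^3


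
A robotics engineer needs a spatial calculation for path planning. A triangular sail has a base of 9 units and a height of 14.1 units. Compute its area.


Shape: triangle
Base b = 9 units, Height h = 14.1 units
Formula: A = (1/2) * b * h
A = 0.5 * 9 * 14.1
A = 0.5 * 126.9
A = 63.45
63.45 units^2


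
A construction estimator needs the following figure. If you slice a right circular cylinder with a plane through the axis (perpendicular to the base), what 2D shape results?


Solid: right circular cylinder
Cutting plane: through the axis (perpendicular to the base)
Visualize the intersection of the plane with the solid's surface.
The boundary of the cut region is a rectangle.
rectangle


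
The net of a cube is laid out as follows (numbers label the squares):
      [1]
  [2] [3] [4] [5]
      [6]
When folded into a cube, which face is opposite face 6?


Net: cross layout. Take square 3 as the base (bottom).
Fold the four squares in the horizontal row up around 3: 2 -> left, 4 -> right, 5 wraps to the top.
Fold 1 and 6 up from 3: 1 -> back, 6 -> front.
Opposite pairs are therefore: (1, 6), (2, 4), (3, 5).
Face 6 is opposite face 1.
face 1


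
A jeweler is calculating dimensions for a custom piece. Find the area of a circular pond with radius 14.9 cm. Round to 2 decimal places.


Shape: circle
Radius r = 14.9 cm
Formula: A = pi * r^2
r^2 = 14.9^2 = 222.01
A = pi * 222.01
A = 697.46
697.46 cm^2


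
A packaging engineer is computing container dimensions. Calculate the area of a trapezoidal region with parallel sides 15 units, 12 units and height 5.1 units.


Shape: trapezoid
Parallel sides a = 15 units, b = 12 units; Height h = 5.1 units
Formula: A = (a + b) * h / 2
a + b = 15 + 12 = 27
A = 27 * 5.1 / 2
A = 137.7 / 2
A = 68.85
68.85 units^2


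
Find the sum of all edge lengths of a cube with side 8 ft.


Shape: cube
Side s = 8 ft
A cube has 12 edges, all equal.
Formula: total edge length = 12 * s
Total = 12 * 8
Total = 96
96 ft


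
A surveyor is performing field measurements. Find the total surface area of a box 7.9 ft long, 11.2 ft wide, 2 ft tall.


Shape: rectangular prism
l = 7.9 ft, w = 11.2 ft, h = 2 ft
Formula: SA = 2(lw + lh + wh)
lw = 88.48, lh = 15.8, wh = 22.4
lw + lh + wh = 126.68
SA = 2 * 126.68
SA = 253.36
253.36 ft^2


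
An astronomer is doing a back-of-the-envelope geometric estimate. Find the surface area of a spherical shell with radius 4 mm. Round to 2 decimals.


Shape: sphere
Radius r = 4 mm
Formula: SA = 4 * pi * r^2
r^2 = 16
SA = 4 * pi * 16
SA = 64 * pi
SA = 201.06
201.06 mm^2


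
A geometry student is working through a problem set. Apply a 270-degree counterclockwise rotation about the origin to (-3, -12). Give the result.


Transformation: rotation about the origin
Original point: (-3, -12)
Rule for 270 deg counterclockwise: (x, y) -> (y, -x)
Apply: (-3, -12) -> (-12, 3)
(-12, 3)


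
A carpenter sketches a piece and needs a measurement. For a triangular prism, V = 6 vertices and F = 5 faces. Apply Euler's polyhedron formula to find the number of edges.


Polyhedron: triangular prism
Euler's formula for convex polyhedra: V - E + F = 2
Given: V = 6 vertices and F = 5 faces
Solve for E:
E = V + F - 2 = 6 + 5 - 2 = 9
9 edges


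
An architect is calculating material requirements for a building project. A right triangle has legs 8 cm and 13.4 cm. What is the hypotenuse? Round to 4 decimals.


Shape: right triangle
Legs a = 8 cm, b = 13.4 cm
Formula: c = sqrt(a^2 + b^2)
a^2 = 64, b^2 = 179.56
a^2 + b^2 = 243.56
c = sqrt(243.56)
c = 15.6064
15.6064 cm


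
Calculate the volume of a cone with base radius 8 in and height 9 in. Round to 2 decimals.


Shape: cone
Radius r = 8 in, Height h = 9 in
Formula: V = (1/3) * pi * r^2 * h
r^2 = 64
pi * r^2 * h = pi * 64 * 9 = 576 * pi
V = 576 * pi / 3
V = 603.19
603.19 in^3


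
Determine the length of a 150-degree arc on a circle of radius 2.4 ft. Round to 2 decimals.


Shape: circular arc
Radius r = 2.4 ft, Angle = 150 degrees
Formula: L = (angle/360) * 2 * pi * r
2 * pi * r = 4.8 * pi
L = (150/360) * 4.8 * pi
L = 2 * pi
L = 6.28
6.28 ft


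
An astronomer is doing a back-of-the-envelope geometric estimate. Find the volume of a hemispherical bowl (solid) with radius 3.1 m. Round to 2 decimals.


Shape: hemisphere (half of a sphere)
Radius r = 3.1 m
Formula: V = (1/2) * (4/3) * pi * r^3 = (2/3) * pi * r^3
r^3 = 29.791
(2/3) * 29.791 = 19.860667
V = 19.860667 * pi
V = 62.39
62.39 m^3


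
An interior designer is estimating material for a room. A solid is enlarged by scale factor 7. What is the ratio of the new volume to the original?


Linear scale factor k = 7
Rule: under a linear scaling by k, volumes scale by k^3.
k^3 = 7 * 7 * 7
k^3 = 49 * 7
k^3 = 343
Volume scales by a factor of 343.
343 (dimensionless)


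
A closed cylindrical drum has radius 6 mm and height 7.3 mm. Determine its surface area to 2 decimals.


Shape: closed cylinder
Radius r = 6 mm, Height h = 7.3 mm
Formula: SA = 2*pi*r^2 + 2*pi*r*h = 2*pi*r*(r + h)
r + h = 13.3
2 * r * (r + h) = 2 * 6 * 13.3 = 159.6
SA = 159.6 * pi
SA = 501.4
501.4 mm^2


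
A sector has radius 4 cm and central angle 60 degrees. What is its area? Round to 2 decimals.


Shape: circular sector
Radius r = 4 cm, Angle = 60 degrees
Formula: A = (angle/360) * pi * r^2
r^2 = 16
Fraction of circle = 60/360
A = (60/360) * pi * 16
A = 2.666667 * pi
A = 8.38
8.38 cm^2


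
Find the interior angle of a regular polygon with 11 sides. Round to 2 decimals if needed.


Shape: regular hendecagon (11 sides)
Formula: interior angle = (n - 2) * 180 / n
(n - 2) = 9
(n - 2) * 180 = 1620
angle = 1620 / 11
angle = 147.27
147.27 degrees


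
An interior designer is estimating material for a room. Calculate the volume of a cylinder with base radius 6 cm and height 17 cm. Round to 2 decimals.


Shape: cylinder
Radius r = 6 cm, Height h = 17 cm
Formula: V = pi * r^2 * h
r^2 = 36
V = pi * 36 * 17
V = 612 * pi
V = 1922.65
1922.65 cm^3


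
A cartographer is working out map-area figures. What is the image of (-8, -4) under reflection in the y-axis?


Transformation: reflection
Original point: (-8, -4)
Rule for reflection over the y-axis: (x, y) -> (-x, y)
Apply: (-8, -4) -> (8, -4)
(8, -4)


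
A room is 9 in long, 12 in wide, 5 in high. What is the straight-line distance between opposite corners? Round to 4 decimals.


Shape: rectangular box (space diagonal)
l = 9 in, w = 12 in, h = 5 in
Visualize: the diagonal of the base, then a right triangle with that diagonal and the height.
Formula: d = sqrt(l^2 + w^2 + h^2)
l^2 + w^2 + h^2 = 81 + 144 + 25 = 250
d = sqrt(250)
d = 15.8114
15.8114 in


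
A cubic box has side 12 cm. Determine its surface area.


Shape: cube
Side s = 12 cm
A cube has 6 square faces.
Formula: SA = 6 * s^2
s^2 = 144
SA = 6 * 144
SA = 864
864 cm^2


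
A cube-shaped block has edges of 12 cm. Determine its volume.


Shape: cube
Side s = 12 cm
Formula: V = s^3
V = 12 * 12 * 12
V = 144 * 12
V = 1728
1728 cm^3


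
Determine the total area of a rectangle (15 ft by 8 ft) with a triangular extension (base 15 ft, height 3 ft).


Composite shape: rectangle + triangle
Rectangle area = 15 * 8 = 120
Triangle area = 0.5 * 15 * 3 = 22.5
Total = 120 + 22.5
Total = 142.5
142.5 ft^2


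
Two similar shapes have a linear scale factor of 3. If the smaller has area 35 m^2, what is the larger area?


Linear scale factor k = 3
Original area = 35 m^2
Rule: under a linear scaling by k, areas scale by k^2.
k^2 = 3^2 = 9
New area = 35 * 9
New area = 315
315 m^2


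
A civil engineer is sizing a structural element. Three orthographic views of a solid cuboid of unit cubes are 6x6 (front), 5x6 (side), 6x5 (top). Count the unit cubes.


Orthographic views of a solid rectangular block:
Front view 6 x 6 -> length = 6, height = 6
Side view 5 x 6 -> width = 5, height = 6 (consistent)
Top view 6 x 5 -> confirms length = 6, width = 5
The block is 6 x 5 x 6.
Total unit cubes = 6 * 5 * 6 = 180
180 unit cubes


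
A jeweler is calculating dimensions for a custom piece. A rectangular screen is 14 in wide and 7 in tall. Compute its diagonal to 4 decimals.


Shape: rectangle (diagonal via Pythagoras)
Sides: 14 in and 7 in
Formula: d = sqrt(l^2 + w^2)
l^2 = 196, w^2 = 49
l^2 + w^2 = 245
d = sqrt(245)
d = 15.6525
15.6525 in


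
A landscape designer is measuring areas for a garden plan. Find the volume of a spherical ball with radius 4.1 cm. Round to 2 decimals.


Shape: sphere
Radius r = 4.1 cm
Formula: V = (4/3) * pi * r^3
r^3 = 68.921
(4/3) * 68.921 = 91.894667
V = 91.894667 * pi
V = 288.7
288.7 cm^3


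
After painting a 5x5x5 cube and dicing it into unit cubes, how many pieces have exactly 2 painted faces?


Large cube: 5 x 5 x 5, cut into unit cubes.
n = 5, so n - 2 = 3
Cubes with 2 painted faces lie along the edges, excluding corners.
A cube has 12 edges; each contributes (n - 2) = 3 such cubes.
Count = 12 * 3 = 36
36 unit cubes


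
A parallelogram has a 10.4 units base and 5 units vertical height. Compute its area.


Shape: parallelogram
Base b = 10.4 units, Height h = 5 units
Formula: A = b * h
A = 10.4 * 5
A = 52
52 units^2


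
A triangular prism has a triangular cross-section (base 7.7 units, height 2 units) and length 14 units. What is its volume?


Shape: triangular prism
Triangle base = 7.7 units, triangle height = 2 units, prism length L = 14 units
Formula: V = (1/2 * b * h_tri) * L
Cross-section area = 0.5 * 7.7 * 2 = 7.7
V = 7.7 * 14
V = 107.8
107.8 units^3


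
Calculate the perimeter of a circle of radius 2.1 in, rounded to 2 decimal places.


Shape: circle
Radius r = 2.1 in
Formula: C = 2 * pi * r
C = 2 * pi * 2.1
C = 4.2 * pi
C = 13.19
13.19 in


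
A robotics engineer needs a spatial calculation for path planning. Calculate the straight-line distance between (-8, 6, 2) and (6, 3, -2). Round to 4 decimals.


3D distance between two points
P1 = (-8, 6, 2), P2 = (6, 3, -2)
Formula: d = sqrt((x2-x1)^2 + (y2-y1)^2 + (z2-z1)^2)
dx = 6 - -8 = 14
dy = 3 - 6 = -3
dz = -2 - 2 = -4
dx^2 + dy^2 + dz^2 = 196 + 9 + 16 = 221
d = sqrt(221)
d = 14.8661
14.8661 units


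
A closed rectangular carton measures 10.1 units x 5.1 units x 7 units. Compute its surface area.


Shape: rectangular prism
l = 10.1 units, w = 5.1 units, h = 7 units
Formula: SA = 2(lw + lh + wh)
lw = 51.51, lh = 70.7, wh = 35.7
lw + lh + wh = 157.91
SA = 2 * 157.91
SA = 315.82
315.82 units^2


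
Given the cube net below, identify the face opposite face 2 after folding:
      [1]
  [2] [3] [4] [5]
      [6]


Net: cross layout. Take square 3 as the base (bottom).
Fold the four squares in the horizontal row up around 3: 2 -> left, 4 -> right, 5 wraps to the top.
Fold 1 and 6 up from 3: 1 -> back, 6 -> front.
Opposite pairs are therefore: (1, 6), (2, 4), (3, 5).
Face 2 is opposite face 4.
face 4


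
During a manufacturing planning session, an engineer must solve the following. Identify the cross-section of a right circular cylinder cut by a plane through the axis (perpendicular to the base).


Solid: right circular cylinder
Cutting plane: through the axis (perpendicular to the base)
Visualize the intersection of the plane with the solid's surface.
The boundary of the cut region is a rectangle.
rectangle


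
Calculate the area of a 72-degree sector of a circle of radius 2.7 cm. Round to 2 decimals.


Shape: circular sector
Radius r = 2.7 cm, Angle = 72 degrees
Formula: A = (angle/360) * pi * r^2
r^2 = 7.29
Fraction of circle = 72/360
A = (72/360) * pi * 7.29
A = 1.458 * pi
A = 4.58
4.58 cm^2


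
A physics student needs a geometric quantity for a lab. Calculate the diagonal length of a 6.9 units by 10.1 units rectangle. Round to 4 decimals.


Shape: rectangle (diagonal via Pythagoras)
Sides: 6.9 units and 10.1 units
Formula: d = sqrt(l^2 + w^2)
l^2 = 47.61, w^2 = 102.01
l^2 + w^2 = 149.62
d = sqrt(149.62)
d = 12.2319
12.2319 units


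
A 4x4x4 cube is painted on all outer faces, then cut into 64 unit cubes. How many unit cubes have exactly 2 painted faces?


Large cube: 4 x 4 x 4, cut into unit cubes.
n = 4, so n - 2 = 2
Cubes with 2 painted faces lie along the edges, excluding corners.
A cube has 12 edges; each contributes (n - 2) = 2 such cubes.
Count = 12 * 2 = 24
24 unit cubes


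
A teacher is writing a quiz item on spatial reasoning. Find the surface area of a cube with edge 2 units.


Shape: cube
Side s = 2 units
A cube has 6 square faces.
Formula: SA = 6 * s^2
s^2 = 4
SA = 6 * 4
SA = 24
24 units^2


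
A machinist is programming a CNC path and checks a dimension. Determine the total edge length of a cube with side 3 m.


Shape: cube
Side s = 3 m
A cube has 12 edges, all equal.
Formula: total edge length = 12 * s
Total = 12 * 3
Total = 36
36 m


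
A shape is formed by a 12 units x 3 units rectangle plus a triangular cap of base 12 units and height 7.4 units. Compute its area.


Composite shape: rectangle + triangle
Rectangle area = 12 * 3 = 36
Triangle area = 0.5 * 12 * 7.4 = 44.4
Total = 36 + 44.4
Total = 80.4
80.4 units^2


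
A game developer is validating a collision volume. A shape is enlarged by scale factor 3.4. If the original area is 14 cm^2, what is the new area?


Linear scale factor k = 3.4
Original area = 14 cm^2
Rule: under a linear scaling by k, areas scale by k^2.
k^2 = 3.4^2 = 11.56
New area = 14 * 11.56
New area = 161.84
161.84 cm^2


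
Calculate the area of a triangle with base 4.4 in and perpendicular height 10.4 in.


Shape: triangle
Base b = 4.4 in, Height h = 10.4 in
Formula: A = (1/2) * b * h
A = 0.5 * 4.4 * 10.4
A = 0.5 * 45.76
A = 22.88
22.88 in^2


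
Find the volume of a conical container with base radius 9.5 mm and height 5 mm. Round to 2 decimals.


Shape: cone
Radius r = 9.5 mm, Height h = 5 mm
Formula: V = (1/3) * pi * r^2 * h
r^2 = 90.25
pi * r^2 * h = pi * 90.25 * 5 = 451.25 * pi
V = 451.25 * pi / 3
V = 472.55
472.55 mm^3


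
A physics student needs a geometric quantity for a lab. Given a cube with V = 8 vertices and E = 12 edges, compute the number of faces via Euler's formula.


Polyhedron: cube
Euler's formula for convex polyhedra: V - E + F = 2
Given: V = 8 vertices and E = 12 edges
Solve for F:
F = 2 + E - V = 2 + 12 - 8 = 6
6 faces
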